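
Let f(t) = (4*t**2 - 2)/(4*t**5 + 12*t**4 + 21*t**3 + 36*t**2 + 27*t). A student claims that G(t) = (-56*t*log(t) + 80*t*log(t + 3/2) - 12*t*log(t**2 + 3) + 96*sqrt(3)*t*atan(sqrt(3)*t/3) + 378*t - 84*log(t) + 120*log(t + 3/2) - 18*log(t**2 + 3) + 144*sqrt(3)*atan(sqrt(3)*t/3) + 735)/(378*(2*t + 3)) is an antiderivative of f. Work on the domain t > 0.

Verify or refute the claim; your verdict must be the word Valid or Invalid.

Valid - differentiating G returns exactly f.

d/dt[G] = (4*t**2 - 2)/(4*t**5 + 12*t**4 + 21*t**3 + 36*t**2 + 27*t)
This equals f(t) exactly, so the claim holds.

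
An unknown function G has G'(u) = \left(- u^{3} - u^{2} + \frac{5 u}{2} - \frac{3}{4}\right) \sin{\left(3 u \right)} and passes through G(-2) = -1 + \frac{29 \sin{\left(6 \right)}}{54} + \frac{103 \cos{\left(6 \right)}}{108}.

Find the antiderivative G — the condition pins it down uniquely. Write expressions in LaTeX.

A first test for any G(u): its u-derivative must equal the given G'(u).
A general antiderivative is \frac{u^{3} \cos{\left(3 u \right)}}{3} - \frac{u^{2} \sin{\left(3 u \right)}}{3} + \frac{u^{2} \cos{\left(3 u \right)}}{3} - \frac{2 u \sin{\left(3 u \right)}}{9} - \frac{19 u \cos{\left(3 u \right)}}{18} + \frac{19 \sin{\left(3 u \right)}}{54} + \frac{19 \cos{\left(3 u \right)}}{108} + C.
The condition gives C = -1 + \frac{29 \sin{\left(6 \right)}}{54} + \frac{103 \cos{\left(6 \right)}}{108} - (\frac{29 \sin{\left(6 \right)}}{54} + \frac{103 \cos{\left(6 \right)}}{108}) = -1.
So G(u) = \frac{u^{3} \cos{\left(3 u \right)}}{3} - \frac{u^{2} \sin{\left(3 u \right)}}{3} + \frac{u^{2} \cos{\left(3 u \right)}}{3} - \frac{2 u \sin{\left(3 u \right)}}{9} - \frac{19 u \cos{\left(3 u \right)}}{18} + \frac{19 \sin{\left(3 u \right)}}{54} + \frac{19 \cos{\left(3 u \right)}}{108} - 1.
Check: d/du[\frac{u^{3} \cos{\left(3 u \right)}}{3} - \frac{u^{2} \sin{\left(3 u \right)}}{3} + \frac{u^{2} \cos{\left(3 u \right)}}{3} - \frac{2 u \sin{\left(3 u \right)}}{9} - \frac{19 u \cos{\left(3 u \right)}}{18} + \frac{19 \sin{\left(3 u \right)}}{54} + \frac{19 \cos{\left(3 u \right)}}{108} - 1] = - u^{3} \sin{\left(3 u \right)} - u^{2} \sin{\left(3 u \right)} + \frac{5 u \sin{\left(3 u \right)}}{2} - \frac{3 \sin{\left(3 u \right)}}{4}, which equals G'(u).

G(u) = \frac{u^{3} \cos{\left(3 u \right)}}{3} - \frac{u^{2} \sin{\left(3 u \right)}}{3} + \frac{u^{2} \cos{\left(3 u \right)}}{3} - \frac{2 u \sin{\left(3 u \right)}}{9} - \frac{19 u \cos{\left(3 u \right)}}{18} + \frac{19 \sin{\left(3 u \right)}}{54} + \frac{19 \cos{\left(3 u \right)}}{108} - 1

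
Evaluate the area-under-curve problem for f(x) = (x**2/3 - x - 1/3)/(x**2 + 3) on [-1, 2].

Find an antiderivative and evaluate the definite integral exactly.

Antiderivative: F(x) = (6*x - 9*log(x**2 + 3) - 8*sqrt(3)*atan(sqrt(3)*x/3))/18; value = -log(7)/2 - 4*sqrt(3)*atan(2*sqrt(3)/3)/9 - 2*sqrt(3)*pi/27 + log(4)/2 + 1

Since d/dx undoes antidifferentiation here, F'(x) = f(x) is required of F(x).
F(x) = (6*x - 9*log(x**2 + 3) - 8*sqrt(3)*atan(sqrt(3)*x/3))/18 is an antiderivative of f.
Check: d/dx[(6*x - 9*log(x**2 + 3) - 8*sqrt(3)*atan(sqrt(3)*x/3))/18] = (x**2 - 3*x - 1)/(3*x**2 + 9), which equals f(x).
F(2) = -log(7)/2 - 4*sqrt(3)*atan(2*sqrt(3)/3)/9 + 2/3; F(-1) = -log(4)/2 - 1/3 + 2*sqrt(3)*pi/27.
Integral = F(2) - F(-1) = -log(7)/2 - 4*sqrt(3)*atan(2*sqrt(3)/3)/9 - 2*sqrt(3)*pi/27 + log(4)/2 + 1.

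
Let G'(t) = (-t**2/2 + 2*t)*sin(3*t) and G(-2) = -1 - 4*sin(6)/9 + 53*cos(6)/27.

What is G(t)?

Recover the given G'(t) by differentiating a candidate G(t); any mismatch rules it out.
A general antiderivative is t**2*cos(3*t)/6 - t*sin(3*t)/9 - 2*t*cos(3*t)/3 + 2*sin(3*t)/9 - cos(3*t)/27 + C.
The condition gives C = -1 - 4*sin(6)/9 + 53*cos(6)/27 - (-4*sin(6)/9 + 53*cos(6)/27) = -1.
So G(t) = t**2*cos(3*t)/6 - t*sin(3*t)/9 - 2*t*cos(3*t)/3 + 2*sin(3*t)/9 - cos(3*t)/27 - 1.
Check: d/dt[t**2*cos(3*t)/6 - t*sin(3*t)/9 - 2*t*cos(3*t)/3 + 2*sin(3*t)/9 - cos(3*t)/27 - 1] = -t**2*sin(3*t)/2 + 2*t*sin(3*t), which equals G'(t).

G(t) = t**2*cos(3*t)/6 - t*sin(3*t)/9 - 2*t*cos(3*t)/3 + 2*sin(3*t)/9 - cos(3*t)/27 - 1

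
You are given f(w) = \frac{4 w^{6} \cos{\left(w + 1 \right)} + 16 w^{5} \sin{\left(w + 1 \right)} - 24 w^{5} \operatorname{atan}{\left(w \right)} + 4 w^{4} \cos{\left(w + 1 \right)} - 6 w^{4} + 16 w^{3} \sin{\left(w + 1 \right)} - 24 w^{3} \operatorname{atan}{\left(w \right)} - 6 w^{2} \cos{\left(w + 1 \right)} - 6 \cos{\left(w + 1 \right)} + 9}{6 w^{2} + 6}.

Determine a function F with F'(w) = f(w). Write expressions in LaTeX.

An antiderivative is F(w) = \left(3 - 2 w^{4}\right) \left(- \frac{\sin{\left(w + 1 \right)}}{3} + \frac{\operatorname{atan}{\left(w \right)}}{2}\right).

Recognize the product-rule pattern: f = u'v + uv' with u = 3 - 2 w^{4}, v = - \frac{\sin{\left(w + 1 \right)}}{3} + \frac{\operatorname{atan}{\left(w \right)}}{2}, so integration by parts undoes it.
Check: d/dw[\left(3 - 2 w^{4}\right) \left(- \frac{\sin{\left(w + 1 \right)}}{3} + \frac{\operatorname{atan}{\left(w \right)}}{2}\right)] = \frac{4 w^{6} \cos{\left(w + 1 \right)} + 16 w^{5} \sin{\left(w + 1 \right)} - 24 w^{5} \operatorname{atan}{\left(w \right)} + 4 w^{4} \cos{\left(w + 1 \right)} - 6 w^{4} + 16 w^{3} \sin{\left(w + 1 \right)} - 24 w^{3} \operatorname{atan}{\left(w \right)} - 6 w^{2} \cos{\left(w + 1 \right)} - 6 \cos{\left(w + 1 \right)} + 9}{6 w^{2} + 6} = f(w).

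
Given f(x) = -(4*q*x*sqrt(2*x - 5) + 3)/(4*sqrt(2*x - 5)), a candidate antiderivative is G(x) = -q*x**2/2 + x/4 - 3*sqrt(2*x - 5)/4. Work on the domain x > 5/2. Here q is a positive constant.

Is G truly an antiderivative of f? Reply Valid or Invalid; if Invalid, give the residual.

Invalid: d/dx[G] - f = 1/4, which is not 0.

d/dx[G] = (-4*q*x*sqrt(2*x - 5) + sqrt(2*x - 5) - 3)/(4*sqrt(2*x - 5))
d/dx[G] - f(x) = 1/4 != 0.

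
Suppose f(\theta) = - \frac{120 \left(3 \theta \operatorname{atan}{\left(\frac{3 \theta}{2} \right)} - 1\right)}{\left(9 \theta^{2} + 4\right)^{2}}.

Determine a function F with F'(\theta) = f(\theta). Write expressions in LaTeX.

An antiderivative is F(\theta) = \frac{20 \operatorname{atan}{\left(\frac{3 \theta}{2} \right)}}{9 \theta^{2} + 4}.

Recognize the product-rule pattern: f = u'v + uv' with u = \frac{20}{3 \left(3 \theta^{2} + \frac{4}{3}\right)}, v = \operatorname{atan}{\left(\frac{3 \theta}{2} \right)}, so integration by parts undoes it.
Check: d/d\theta[\frac{20 \operatorname{atan}{\left(\frac{3 \theta}{2} \right)}}{9 \theta^{2} + 4}] = \frac{- 360 \theta \operatorname{atan}{\left(\frac{3 \theta}{2} \right)} + 120}{81 \theta^{4} + 72 \theta^{2} + 16}, which equals f(\theta).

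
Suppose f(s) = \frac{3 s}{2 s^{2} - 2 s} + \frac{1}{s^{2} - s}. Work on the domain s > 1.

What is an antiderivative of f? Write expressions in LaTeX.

An antiderivative is F(s) = - \log{\left(s \right)} + \frac{5 \log{\left(s - 1 \right)}}{2}.

The denominator factors as 2 s \left(s - 1\right); partial fractions split f into directly integrable pieces: \frac{5}{2 \left(s - 1\right)} - \frac{1}{s}.
Check: d/ds[- \log{\left(s \right)} + \frac{5 \log{\left(s - 1 \right)}}{2}] = \frac{3 s + 2}{2 s^{2} - 2 s}, which equals f(s).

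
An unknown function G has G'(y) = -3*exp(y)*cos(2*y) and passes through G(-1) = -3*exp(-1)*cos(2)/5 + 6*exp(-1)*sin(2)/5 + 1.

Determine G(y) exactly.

G(y) = (-6*exp(y)*sin(2*y) - 3*exp(y)*cos(2*y) + 5)/5

A first test for any G(y): its y-derivative must equal the given G'(y).
A general antiderivative is -6*exp(y)*sin(2*y)/5 - 3*exp(y)*cos(2*y)/5 + C.
The condition gives C = -3*exp(-1)*cos(2)/5 + 6*exp(-1)*sin(2)/5 + 1 - (-3*exp(-1)*cos(2)/5 + 6*exp(-1)*sin(2)/5) = 1.
So G(y) = (-6*exp(y)*sin(2*y) - 3*exp(y)*cos(2*y) + 5)/5.
Check: d/dy[(-6*exp(y)*sin(2*y) - 3*exp(y)*cos(2*y) + 5)/5] = -3*exp(y)*cos(2*y) = G'(y).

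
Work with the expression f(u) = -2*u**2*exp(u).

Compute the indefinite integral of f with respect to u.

F(u) = -2*u**2*exp(u) + 4*u*exp(u) - 4*exp(u) + C

f has the shape v'r + vr' for v = -2*u**2 + 4*u - 4 and r = exp(u) — it is the derivative of the product v*r.
Check: d/du[-2*u**2*exp(u) + 4*u*exp(u) - 4*exp(u)] = -2*u**2*exp(u) = f(u).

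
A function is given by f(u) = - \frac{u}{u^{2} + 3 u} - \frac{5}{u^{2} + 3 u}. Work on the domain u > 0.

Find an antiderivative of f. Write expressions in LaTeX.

Factor the denominator (u \left(u + 3\right)) and decompose: f = \frac{2}{3 \left(u + 3\right)} - \frac{5}{3 u}; each piece integrates to a log, atan, or power term.
Check: d/du[- \frac{5 \log{\left(u \right)}}{3} + \frac{2 \log{\left(u + 3 \right)}}{3}] = \frac{- u - 5}{u^{2} + 3 u}, which equals f(u).

An antiderivative is F(u) = - \frac{5 \log{\left(u \right)}}{3} + \frac{2 \log{\left(u + 3 \right)}}{3}.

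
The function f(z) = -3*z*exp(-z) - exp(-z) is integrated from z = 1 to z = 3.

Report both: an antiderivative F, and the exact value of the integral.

f has the shape u'v + uv' for u = 3*z + 4 and v = exp(-z) — it is the derivative of the product u*v.
F(z) = (3*z + 4)*exp(-z) is an antiderivative of f.
Check: d/dz[(3*z + 4)*exp(-z)] = (-3*z - 1)*exp(-z), which equals f(z).
F(3) = 13*exp(-3); F(1) = 7*exp(-1).
Integral = F(3) - F(1) = -7*exp(-1) + 13*exp(-3).

Antiderivative: F(z) = (3*z + 4)*exp(-z); value = -7*exp(-1) + 13*exp(-3)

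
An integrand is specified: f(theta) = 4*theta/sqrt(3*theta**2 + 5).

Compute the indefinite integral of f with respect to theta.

F(theta) = 4*sqrt(3*theta**2 + 5)/3 + C

The substitution u = 3*theta**2 + 5 works: f is exactly (dF/du)*(du/dtheta) for that inner function.
Check: d/dtheta[4*sqrt(3*theta**2 + 5)/3] = 4*theta/sqrt(3*theta**2 + 5) = f(theta).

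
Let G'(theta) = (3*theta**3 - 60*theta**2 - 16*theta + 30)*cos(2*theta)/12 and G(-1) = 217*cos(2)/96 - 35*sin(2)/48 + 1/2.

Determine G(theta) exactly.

Whatever form G(theta) takes, its d/dtheta must return the stated G'(theta).
A general antiderivative is theta**3*sin(2*theta)/8 - 5*theta**2*sin(2*theta)/2 + 3*theta**2*cos(2*theta)/16 - 41*theta*sin(2*theta)/48 - 5*theta*cos(2*theta)/2 + 5*sin(2*theta)/2 - 41*cos(2*theta)/96 + C.
The condition gives C = 217*cos(2)/96 - 35*sin(2)/48 + 1/2 - (217*cos(2)/96 - 35*sin(2)/48) = 1/2.
So G(theta) = theta**3*sin(2*theta)/8 - 5*theta**2*sin(2*theta)/2 + 3*theta**2*cos(2*theta)/16 - 41*theta*sin(2*theta)/48 - 5*theta*cos(2*theta)/2 + 5*sin(2*theta)/2 - 41*cos(2*theta)/96 + 1/2.
Check: d/dtheta[theta**3*sin(2*theta)/8 - 5*theta**2*sin(2*theta)/2 + 3*theta**2*cos(2*theta)/16 - 41*theta*sin(2*theta)/48 - 5*theta*cos(2*theta)/2 + 5*sin(2*theta)/2 - 41*cos(2*theta)/96 + 1/2] = theta**3*cos(2*theta)/4 - 5*theta**2*cos(2*theta) - 4*theta*cos(2*theta)/3 + 5*cos(2*theta)/2, which equals G'(theta).

G(theta) = theta**3*sin(2*theta)/8 - 5*theta**2*sin(2*theta)/2 + 3*theta**2*cos(2*theta)/16 - 41*theta*sin(2*theta)/48 - 5*theta*cos(2*theta)/2 + 5*sin(2*theta)/2 - 41*cos(2*theta)/96 + 1/2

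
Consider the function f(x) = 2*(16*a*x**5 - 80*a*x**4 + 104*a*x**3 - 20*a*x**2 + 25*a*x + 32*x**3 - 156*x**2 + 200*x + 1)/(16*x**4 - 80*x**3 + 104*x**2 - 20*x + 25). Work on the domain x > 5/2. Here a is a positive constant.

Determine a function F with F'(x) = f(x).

Differentiate the proposed F(x) back; it has to land on f(x) exactly.
Check: d/dx[(2*a*x**3 - 5*a*x**2 + 4*x*log(4*x**2 + 1) - 10*log(4*x**2 + 1) - 1)/(2*x - 5)] = (32*a*x**5 - 160*a*x**4 + 208*a*x**3 - 40*a*x**2 + 50*a*x + 64*x**3 - 312*x**2 + 400*x + 2)/(16*x**4 - 80*x**3 + 104*x**2 - 20*x + 25), which equals f(x).

An antiderivative is F(x) = (2*a*x**3 - 5*a*x**2 + 4*x*log(4*x**2 + 1) - 10*log(4*x**2 + 1) - 1)/(2*x - 5).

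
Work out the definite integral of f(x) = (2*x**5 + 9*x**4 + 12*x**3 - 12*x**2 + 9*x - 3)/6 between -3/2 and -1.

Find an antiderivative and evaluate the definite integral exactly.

Antiderivative: F(x) = x**6/18 + 3*x**5/10 + x**4/2 - 2*x**3/3 + 3*x**2/4 - x/2; value = -19591/5760

For F(x) to be correct the identity F'(x) - f(x) = 0 must hold.
F(x) = x**6/18 + 3*x**5/10 + x**4/2 - 2*x**3/3 + 3*x**2/4 - x/2 is an antiderivative of f.
Check: d/dx[x**6/18 + 3*x**5/10 + x**4/2 - 2*x**3/3 + 3*x**2/4 - x/2] = x**5/3 + 3*x**4/2 + 2*x**3 - 2*x**2 + 3*x/2 - 1/2, which equals f(x).
F(-1) = 391/180; F(-3/2) = 3567/640.
Integral = F(-1) - F(-3/2) = -19591/5760.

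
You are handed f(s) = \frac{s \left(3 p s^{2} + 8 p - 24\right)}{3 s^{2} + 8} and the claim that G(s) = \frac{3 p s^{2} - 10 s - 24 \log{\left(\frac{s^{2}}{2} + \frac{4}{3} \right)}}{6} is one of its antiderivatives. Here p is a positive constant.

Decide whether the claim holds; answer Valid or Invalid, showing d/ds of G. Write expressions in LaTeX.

Invalid: d/ds[G] - f = - \frac{5}{3}, which is not 0.

d/ds[G] = \frac{9 p s^{3} + 24 p s - 15 s^{2} - 72 s - 40}{9 s^{2} + 24}
d/ds[G] - f(s) = - \frac{5}{3} != 0.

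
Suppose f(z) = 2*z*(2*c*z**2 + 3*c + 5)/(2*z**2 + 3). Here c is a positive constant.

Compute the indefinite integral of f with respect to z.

Whatever form F(z) takes, F'(z) = f(z) is non-negotiable.
Check: d/dz[c*z**2 + 5*log(4*z**2 + 6)/2] = (4*c*z**3 + 6*c*z + 10*z)/(2*z**2 + 3), which equals f(z).

F(z) = c*z**2 + 5*log(4*z**2 + 6)/2 + C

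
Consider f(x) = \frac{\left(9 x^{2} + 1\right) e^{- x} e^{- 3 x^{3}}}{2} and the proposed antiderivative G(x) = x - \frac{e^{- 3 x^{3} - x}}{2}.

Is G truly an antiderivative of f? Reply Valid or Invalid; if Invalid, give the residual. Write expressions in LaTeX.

Invalid: d/dx[G] - f = 1, which is not 0.

d/dx[G] = \frac{\left(9 x^{2} + 2 e^{x} e^{3 x^{3}} + 1\right) e^{- x} e^{- 3 x^{3}}}{2}
d/dx[G] - f(x) = 1 != 0.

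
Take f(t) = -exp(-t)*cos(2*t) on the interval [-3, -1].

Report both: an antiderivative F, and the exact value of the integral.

Antiderivative: F(t) = -2*exp(-t)*sin(2*t)/5 + exp(-t)*cos(2*t)/5; value = -exp(3)*cos(6)/5 + exp(1)*cos(2)/5 + 2*exp(1)*sin(2)/5 - 2*exp(3)*sin(6)/5

Since d/dt undoes antidifferentiation here, F'(t) = f(t) is required of F(t).
F(t) = -2*exp(-t)*sin(2*t)/5 + exp(-t)*cos(2*t)/5 is an antiderivative of f.
Check: d/dt[-2*exp(-t)*sin(2*t)/5 + exp(-t)*cos(2*t)/5] = -exp(-t)*cos(2*t) = f(t).
F(-1) = exp(1)*cos(2)/5 + 2*exp(1)*sin(2)/5; F(-3) = 2*exp(3)*sin(6)/5 + exp(3)*cos(6)/5.
Integral = F(-1) - F(-3) = -exp(3)*cos(6)/5 + exp(1)*cos(2)/5 + 2*exp(1)*sin(2)/5 - 2*exp(3)*sin(6)/5.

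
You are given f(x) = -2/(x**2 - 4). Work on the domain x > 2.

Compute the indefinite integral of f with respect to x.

The denominator factors as (x - 2)*(x + 2); partial fractions split f into directly integrable pieces: 1/(2*(x + 2)) - 1/(2*(x - 2)).
Check: d/dx[(-log(x - 2) + log(x + 2))/2] = -2/(x**2 - 4) = f(x).

F(x) = (-log(x - 2) + log(x + 2))/2 + C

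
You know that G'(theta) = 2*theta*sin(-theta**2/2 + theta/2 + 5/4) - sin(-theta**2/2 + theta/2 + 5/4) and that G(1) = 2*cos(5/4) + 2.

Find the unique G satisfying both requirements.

The substitution u = -theta**2/2 + theta/2 + 5/4 works: G'(theta) is exactly (dG/du)*(du/dtheta) for that inner function.
A general antiderivative is 2*cos(-theta**2/2 + theta/2 + 5/4) + C.
The condition gives C = 2*cos(5/4) + 2 - (2*cos(5/4)) = 2.
So G(theta) = 2*(cos(-theta**2/2 + theta/2 + 5/4) + 1).
Check: d/dtheta[2*(cos(-theta**2/2 + theta/2 + 5/4) + 1)] = 2*theta*sin(-theta**2/2 + theta/2 + 5/4) - sin(-theta**2/2 + theta/2 + 5/4) = G'(theta).

G(theta) = 2*(cos(-theta**2/2 + theta/2 + 5/4) + 1)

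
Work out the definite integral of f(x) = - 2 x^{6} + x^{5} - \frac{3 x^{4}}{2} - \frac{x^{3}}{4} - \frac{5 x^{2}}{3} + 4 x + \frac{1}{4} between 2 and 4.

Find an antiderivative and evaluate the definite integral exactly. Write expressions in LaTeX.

Antiderivative: F(x) = - \frac{2 x^{7}}{7} + \frac{x^{6}}{6} - \frac{3 x^{5}}{10} - \frac{x^{4}}{16} - \frac{5 x^{3}}{9} + 2 x^{2} + \frac{x}{4}; value = - \frac{2703823}{630}

The integrand splits into summands that can be handled one at a time.
F(x) = - \frac{2 x^{7}}{7} + \frac{x^{6}}{6} - \frac{3 x^{5}}{10} - \frac{x^{4}}{16} - \frac{5 x^{3}}{9} + 2 x^{2} + \frac{x}{4} is an antiderivative of f.
Check: d/dx[- \frac{2 x^{7}}{7} + \frac{x^{6}}{6} - \frac{3 x^{5}}{10} - \frac{x^{4}}{16} - \frac{5 x^{3}}{9} + 2 x^{2} + \frac{x}{4}] = - 2 x^{6} + x^{5} - \frac{3 x^{4}}{2} - \frac{x^{3}}{4} - \frac{5 x^{2}}{3} + 4 x + \frac{1}{4} = f(x).
F(4) = - \frac{1362133}{315}; F(2) = - \frac{20443}{630}.
Integral = F(4) - F(2) = - \frac{2703823}{630}.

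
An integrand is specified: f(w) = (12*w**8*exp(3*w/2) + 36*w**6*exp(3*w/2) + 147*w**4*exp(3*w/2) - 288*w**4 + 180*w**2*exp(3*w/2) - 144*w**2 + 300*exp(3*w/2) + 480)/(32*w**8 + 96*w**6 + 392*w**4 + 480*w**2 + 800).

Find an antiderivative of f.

An antiderivative is F(w) = (2*w**4*exp(3*w/2) + 3*w**2*exp(3*w/2) + 24*w + 10*exp(3*w/2))/(8*w**4 + 12*w**2 + 40).

Differentiate the proposed F(w) back; it has to land on f(w) exactly.
Check: d/dw[(2*w**4*exp(3*w/2) + 3*w**2*exp(3*w/2) + 24*w + 10*exp(3*w/2))/(8*w**4 + 12*w**2 + 40)] = (12*w**8*exp(3*w/2) + 36*w**6*exp(3*w/2) + 147*w**4*exp(3*w/2) - 288*w**4 + 180*w**2*exp(3*w/2) - 144*w**2 + 300*exp(3*w/2) + 480)/(32*w**8 + 96*w**6 + 392*w**4 + 480*w**2 + 800) = f(w).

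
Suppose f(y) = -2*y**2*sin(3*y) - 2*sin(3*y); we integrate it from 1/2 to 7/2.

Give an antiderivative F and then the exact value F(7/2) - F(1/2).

Antiderivative: F(y) = 2*y**2*cos(3*y)/3 - 4*y*sin(3*y)/9 + 14*cos(3*y)/27; value = 469*cos(21/2)/54 - 37*cos(3/2)/54 + 2*sin(3/2)/9 - 14*sin(21/2)/9

The integrand splits into summands that can be handled one at a time.
F(y) = 2*y**2*cos(3*y)/3 - 4*y*sin(3*y)/9 + 14*cos(3*y)/27 is an antiderivative of f.
Check: d/dy[2*y**2*cos(3*y)/3 - 4*y*sin(3*y)/9 + 14*cos(3*y)/27] = -2*y**2*sin(3*y) - 2*sin(3*y) = f(y).
F(7/2) = 469*cos(21/2)/54 - 14*sin(21/2)/9; F(1/2) = -2*sin(3/2)/9 + 37*cos(3/2)/54.
Integral = F(7/2) - F(1/2) = 469*cos(21/2)/54 - 37*cos(3/2)/54 + 2*sin(3/2)/9 - 14*sin(21/2)/9.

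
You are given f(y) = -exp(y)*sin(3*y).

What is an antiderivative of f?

An antiderivative is F(y) = -exp(y)*sin(3*y)/10 + 3*exp(y)*cos(3*y)/10.

Whatever form F(y) takes, F'(y) = f(y) is non-negotiable.
Check: d/dy[-exp(y)*sin(3*y)/10 + 3*exp(y)*cos(3*y)/10] = -exp(y)*sin(3*y) = f(y).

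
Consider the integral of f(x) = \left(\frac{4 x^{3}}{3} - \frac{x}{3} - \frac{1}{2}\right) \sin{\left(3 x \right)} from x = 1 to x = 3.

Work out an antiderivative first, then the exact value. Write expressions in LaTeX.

Antiderivative: F(x) = - \frac{4 x^{3} \cos{\left(3 x \right)}}{9} + \frac{4 x^{2} \sin{\left(3 x \right)}}{9} + \frac{11 x \cos{\left(3 x \right)}}{27} - \frac{11 \sin{\left(3 x \right)}}{81} + \frac{\cos{\left(3 x \right)}}{6}; value = - \frac{25 \sin{\left(3 \right)}}{81} - \frac{7 \cos{\left(3 \right)}}{54} + \frac{313 \sin{\left(9 \right)}}{81} - \frac{191 \cos{\left(9 \right)}}{18}

For F(x) to be correct the identity F'(x) - f(x) = 0 must hold.
F(x) = - \frac{4 x^{3} \cos{\left(3 x \right)}}{9} + \frac{4 x^{2} \sin{\left(3 x \right)}}{9} + \frac{11 x \cos{\left(3 x \right)}}{27} - \frac{11 \sin{\left(3 x \right)}}{81} + \frac{\cos{\left(3 x \right)}}{6} is an antiderivative of f.
Check: d/dx[- \frac{4 x^{3} \cos{\left(3 x \right)}}{9} + \frac{4 x^{2} \sin{\left(3 x \right)}}{9} + \frac{11 x \cos{\left(3 x \right)}}{27} - \frac{11 \sin{\left(3 x \right)}}{81} + \frac{\cos{\left(3 x \right)}}{6}] = \frac{4 x^{3} \sin{\left(3 x \right)}}{3} - \frac{x \sin{\left(3 x \right)}}{3} - \frac{\sin{\left(3 x \right)}}{2}, which equals f(x).
F(3) = \frac{313 \sin{\left(9 \right)}}{81} - \frac{191 \cos{\left(9 \right)}}{18}; F(1) = \frac{7 \cos{\left(3 \right)}}{54} + \frac{25 \sin{\left(3 \right)}}{81}.
Integral = F(3) - F(1) = - \frac{25 \sin{\left(3 \right)}}{81} - \frac{7 \cos{\left(3 \right)}}{54} + \frac{313 \sin{\left(9 \right)}}{81} - \frac{191 \cos{\left(9 \right)}}{18}.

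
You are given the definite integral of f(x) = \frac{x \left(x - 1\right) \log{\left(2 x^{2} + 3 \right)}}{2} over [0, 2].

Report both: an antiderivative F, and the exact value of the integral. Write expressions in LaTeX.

Check any antiderivative F(x) by computing F'(x) and comparing it with f(x).
F(x) = \frac{- 8 x^{3} + 6 x^{2} \left(2 x - 3\right) \log{\left(2 x^{2} + 3 \right)} + 18 x^{2} + 36 x - 27 \log{\left(x^{2} + \frac{3}{2} \right)} - 18 \sqrt{6} \operatorname{atan}{\left(\frac{\sqrt{6} x}{3} \right)}}{72} is an antiderivative of f.
Check: d/dx[\frac{- 8 x^{3} + 6 x^{2} \left(2 x - 3\right) \log{\left(2 x^{2} + 3 \right)} + 18 x^{2} + 36 x - 27 \log{\left(x^{2} + \frac{3}{2} \right)} - 18 \sqrt{6} \operatorname{atan}{\left(\frac{\sqrt{6} x}{3} \right)}}{72}] = \frac{x^{2} \log{\left(2 x^{2} + 3 \right)}}{2} - \frac{x \log{\left(2 x^{2} + 3 \right)}}{2}, which equals f(x).
F(2) = - \frac{3 \log{\left(\frac{11}{2} \right)}}{8} - \frac{\sqrt{6} \operatorname{atan}{\left(\frac{2 \sqrt{6}}{3} \right)}}{4} + \frac{\log{\left(11 \right)}}{3} + \frac{10}{9}; F(0) = - \frac{3 \log{\left(\frac{3}{2} \right)}}{8}.
Integral = F(2) - F(0) = - \frac{3 \log{\left(\frac{11}{2} \right)}}{8} - \frac{\sqrt{6} \operatorname{atan}{\left(\frac{2 \sqrt{6}}{3} \right)}}{4} + \frac{3 \log{\left(\frac{3}{2} \right)}}{8} + \frac{\log{\left(11 \right)}}{3} + \frac{10}{9}.

Antiderivative: F(x) = \frac{- 8 x^{3} + 6 x^{2} \left(2 x - 3\right) \log{\left(2 x^{2} + 3 \right)} + 18 x^{2} + 36 x - 27 \log{\left(x^{2} + \frac{3}{2} \right)} - 18 \sqrt{6} \operatorname{atan}{\left(\frac{\sqrt{6} x}{3} \right)}}{72}; value = - \frac{3 \log{\left(\frac{11}{2} \right)}}{8} - \frac{\sqrt{6} \operatorname{atan}{\left(\frac{2 \sqrt{6}}{3} \right)}}{4} + \frac{3 \log{\left(\frac{3}{2} \right)}}{8} + \frac{\log{\left(11 \right)}}{3} + \frac{10}{9}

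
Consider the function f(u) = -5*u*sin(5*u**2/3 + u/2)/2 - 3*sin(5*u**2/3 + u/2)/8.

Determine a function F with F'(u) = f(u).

An antiderivative is F(u) = 3*cos(5*u**2/3 + u/2)/4.

f matches the chain-rule pattern g'(h)*h' with inner function h(u) = 5*u**2/3 + u/2; substituting w = h(u) collapses the integral.
Check: d/du[3*cos(5*u**2/3 + u/2)/4] = -5*u*sin(5*u**2/3 + u/2)/2 - 3*sin(5*u**2/3 + u/2)/8 = f(u).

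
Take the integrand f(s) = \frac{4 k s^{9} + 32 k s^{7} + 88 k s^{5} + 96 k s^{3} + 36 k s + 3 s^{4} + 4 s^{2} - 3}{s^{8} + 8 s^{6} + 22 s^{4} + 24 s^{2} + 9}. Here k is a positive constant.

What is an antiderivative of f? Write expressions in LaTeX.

An antiderivative is F(s) = \frac{2 k s^{6} + 8 k s^{4} + 6 k s^{2} - s}{s^{4} + 4 s^{2} + 3}.

An antiderivative F(s) passes only if d/ds[F] lands on f(s) exactly.
Check: d/ds[\frac{2 k s^{6} + 8 k s^{4} + 6 k s^{2} - s}{s^{4} + 4 s^{2} + 3}] = \frac{4 k s^{9} + 32 k s^{7} + 88 k s^{5} + 96 k s^{3} + 36 k s + 3 s^{4} + 4 s^{2} - 3}{s^{8} + 8 s^{6} + 22 s^{4} + 24 s^{2} + 9} = f(s).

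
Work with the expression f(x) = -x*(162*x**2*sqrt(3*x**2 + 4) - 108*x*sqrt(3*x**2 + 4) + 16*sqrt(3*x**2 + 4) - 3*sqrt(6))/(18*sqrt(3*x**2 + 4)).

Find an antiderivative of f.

Differentiate the proposed F(x) back; it has to land on f(x) exactly.
Check: d/dx[-(-3*x**2/2 + 2*x/3)**2 + sqrt(x**2/2 + 2/3)/3] = (-162*x**3*sqrt(3*x**2 + 4) + 108*x**2*sqrt(3*x**2 + 4) - 16*x*sqrt(3*x**2 + 4) + 3*sqrt(6)*x)/(18*sqrt(3*x**2 + 4)), which equals f(x).

An antiderivative is F(x) = -(-3*x**2/2 + 2*x/3)**2 + sqrt(x**2/2 + 2/3)/3.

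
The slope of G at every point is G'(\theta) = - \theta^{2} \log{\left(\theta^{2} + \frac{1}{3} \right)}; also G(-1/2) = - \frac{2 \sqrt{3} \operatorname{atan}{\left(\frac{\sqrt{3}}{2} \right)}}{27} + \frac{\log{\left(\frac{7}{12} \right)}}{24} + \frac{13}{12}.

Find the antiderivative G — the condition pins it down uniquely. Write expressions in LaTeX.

G(\theta) = - \frac{\theta^{3} \log{\left(\theta^{2} + \frac{1}{3} \right)}}{3} + \frac{2 \theta^{3}}{9} - \frac{2 \theta}{9} + \frac{2 \sqrt{3} \operatorname{atan}{\left(\sqrt{3} \theta \right)}}{27} + 1

A candidate passes only if d/d\theta[G] lands on the given G'(\theta) exactly.
A general antiderivative is - \frac{\theta^{3} \log{\left(\theta^{2} + \frac{1}{3} \right)}}{3} + \frac{2 \theta^{3}}{9} - \frac{2 \theta}{9} + \frac{2 \sqrt{3} \operatorname{atan}{\left(\sqrt{3} \theta \right)}}{27} + C.
The condition gives C = - \frac{2 \sqrt{3} \operatorname{atan}{\left(\frac{\sqrt{3}}{2} \right)}}{27} + \frac{\log{\left(\frac{7}{12} \right)}}{24} + \frac{13}{12} - (- \frac{2 \sqrt{3} \operatorname{atan}{\left(\frac{\sqrt{3}}{2} \right)}}{27} + \frac{\log{\left(\frac{7}{12} \right)}}{24} + \frac{1}{12}) = 1.
So G(\theta) = - \frac{\theta^{3} \log{\left(\theta^{2} + \frac{1}{3} \right)}}{3} + \frac{2 \theta^{3}}{9} - \frac{2 \theta}{9} + \frac{2 \sqrt{3} \operatorname{atan}{\left(\sqrt{3} \theta \right)}}{27} + 1.
Check: d/d\theta[- \frac{\theta^{3} \log{\left(\theta^{2} + \frac{1}{3} \right)}}{3} + \frac{2 \theta^{3}}{9} - \frac{2 \theta}{9} + \frac{2 \sqrt{3} \operatorname{atan}{\left(\sqrt{3} \theta \right)}}{27} + 1] = - \theta^{2} \log{\left(\theta^{2} + \frac{1}{3} \right)} = G'(\theta).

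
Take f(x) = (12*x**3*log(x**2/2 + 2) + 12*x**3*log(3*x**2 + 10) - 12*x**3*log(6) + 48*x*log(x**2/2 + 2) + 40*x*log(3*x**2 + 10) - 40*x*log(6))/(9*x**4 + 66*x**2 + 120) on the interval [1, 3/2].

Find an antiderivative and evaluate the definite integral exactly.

Recognize the product-rule pattern: f = u'v + uv' with u = 2*log(x**2/2 + 2)/3, v = log(x**2/2 + 5/3), so integration by parts undoes it.
F(x) = 2*log(x**2/2 + 5/3)*log(x**2/2 + 2)/3 is an antiderivative of f.
Check: d/dx[2*log(x**2/2 + 5/3)*log(x**2/2 + 2)/3] = (12*x**3*log(x**2/2 + 2) + 12*x**3*log(3*x**2 + 10) - 12*x**3*log(6) + 48*x*log(x**2/2 + 2) + 40*x*log(3*x**2 + 10) - 40*x*log(6))/(9*x**4 + 66*x**2 + 120) = f(x).
F(3/2) = 2*log(67/24)*log(25/8)/3; F(1) = 2*log(13/6)*log(5/2)/3.
Integral = F(3/2) - F(1) = -2*log(13/6)*log(5/2)/3 + 2*log(67/24)*log(25/8)/3.

Antiderivative: F(x) = 2*log(x**2/2 + 5/3)*log(x**2/2 + 2)/3; value = -2*log(13/6)*log(5/2)/3 + 2*log(67/24)*log(25/8)/3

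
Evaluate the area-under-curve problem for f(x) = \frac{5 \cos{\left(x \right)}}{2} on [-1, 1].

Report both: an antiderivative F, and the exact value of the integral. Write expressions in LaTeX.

Whatever form F(x) takes, F'(x) = f(x) is non-negotiable.
F(x) = \frac{5 \sin{\left(x \right)}}{2} is an antiderivative of f.
Check: d/dx[\frac{5 \sin{\left(x \right)}}{2}] = \frac{5 \cos{\left(x \right)}}{2} = f(x).
F(1) = \frac{5 \sin{\left(1 \right)}}{2}; F(-1) = - \frac{5 \sin{\left(1 \right)}}{2}.
Integral = F(1) - F(-1) = 5 \sin{\left(1 \right)}.

Antiderivative: F(x) = \frac{5 \sin{\left(x \right)}}{2}; value = 5 \sin{\left(1 \right)}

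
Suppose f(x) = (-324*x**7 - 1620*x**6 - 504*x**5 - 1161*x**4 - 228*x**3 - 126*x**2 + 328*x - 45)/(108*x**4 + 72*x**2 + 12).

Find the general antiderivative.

F(x) = (-27*x**6 - 180*x**5 - 57*x**4 - 87*x**3 + 20*x**2 - 45*x - 48)/(36*x**2 + 12) + C

Whatever form F(x) takes, F'(x) = f(x) is non-negotiable.
Check: d/dx[(-27*x**6 - 180*x**5 - 57*x**4 - 87*x**3 + 20*x**2 - 45*x - 48)/(36*x**2 + 12)] = (-324*x**7 - 1620*x**6 - 504*x**5 - 1161*x**4 - 228*x**3 - 126*x**2 + 328*x - 45)/(108*x**4 + 72*x**2 + 12) = f(x).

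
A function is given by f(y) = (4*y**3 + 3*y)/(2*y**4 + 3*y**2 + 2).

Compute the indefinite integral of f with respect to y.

The substitution u = 2*y**4/3 + y**2 + 2/3 works: f is exactly (dF/du)*(du/dy) for that inner function.
Check: d/dy[log(2*y**4/3 + y**2 + 2/3)/2] = (4*y**3 + 3*y)/(2*y**4 + 3*y**2 + 2) = f(y).

F(y) = log(2*y**4/3 + y**2 + 2/3)/2 + C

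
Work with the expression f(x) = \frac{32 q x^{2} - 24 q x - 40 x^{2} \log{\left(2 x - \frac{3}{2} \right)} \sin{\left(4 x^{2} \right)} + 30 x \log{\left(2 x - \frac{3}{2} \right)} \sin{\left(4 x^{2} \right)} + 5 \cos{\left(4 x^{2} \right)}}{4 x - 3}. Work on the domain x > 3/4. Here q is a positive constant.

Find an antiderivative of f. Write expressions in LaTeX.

An antiderivative is F(x) = 4 q x^{2} + \frac{5 \log{\left(2 x - \frac{3}{2} \right)} \cos{\left(4 x^{2} \right)}}{4}.

Any candidate F(x) must reproduce f(x) exactly when differentiated.
Check: d/dx[4 q x^{2} + \frac{5 \log{\left(2 x - \frac{3}{2} \right)} \cos{\left(4 x^{2} \right)}}{4}] = \frac{32 q x^{2} - 24 q x - 40 x^{2} \log{\left(2 x - \frac{3}{2} \right)} \sin{\left(4 x^{2} \right)} + 30 x \log{\left(2 x - \frac{3}{2} \right)} \sin{\left(4 x^{2} \right)} + 5 \cos{\left(4 x^{2} \right)}}{4 x - 3} = f(x).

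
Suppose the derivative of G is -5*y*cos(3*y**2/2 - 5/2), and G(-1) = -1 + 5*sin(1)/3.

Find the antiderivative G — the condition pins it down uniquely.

G'(y) matches the chain-rule pattern g'(h)*h' with inner function h(y) = 3*y**2/2 - 5/2; substituting u = h(y) collapses the integral.
A general antiderivative is -5*sin(3*y**2/2 - 5/2)/3 + C.
The condition gives C = -1 + 5*sin(1)/3 - (5*sin(1)/3) = -1.
So G(y) = -5*sin(3*y**2/2 - 5/2)/3 - 1.
Check: d/dy[-5*sin(3*y**2/2 - 5/2)/3 - 1] = -5*y*cos(3*y**2/2 - 5/2) = G'(y).

G(y) = -5*sin(3*y**2/2 - 5/2)/3 - 1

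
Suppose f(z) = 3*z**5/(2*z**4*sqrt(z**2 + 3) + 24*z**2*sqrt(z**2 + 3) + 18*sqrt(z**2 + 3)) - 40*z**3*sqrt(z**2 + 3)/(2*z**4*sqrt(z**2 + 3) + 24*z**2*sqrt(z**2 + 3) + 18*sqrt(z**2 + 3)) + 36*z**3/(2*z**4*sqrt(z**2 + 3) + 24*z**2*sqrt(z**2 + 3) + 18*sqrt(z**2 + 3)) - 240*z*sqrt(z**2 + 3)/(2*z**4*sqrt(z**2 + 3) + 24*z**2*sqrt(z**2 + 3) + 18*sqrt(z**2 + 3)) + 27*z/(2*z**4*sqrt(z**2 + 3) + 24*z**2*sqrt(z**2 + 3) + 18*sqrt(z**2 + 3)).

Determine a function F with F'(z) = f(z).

An antiderivative is F(z) = (3*sqrt(z**2 + 3) - 10*log(z**4/3 + 4*z**2 + 3))/2.

Integrate term by term and add the pieces.
Check: d/dz[(3*sqrt(z**2 + 3) - 10*log(z**4/3 + 4*z**2 + 3))/2] = (3*z**5 - 40*z**3*sqrt(z**2 + 3) + 36*z**3 - 240*z*sqrt(z**2 + 3) + 27*z)/(2*z**4*sqrt(z**2 + 3) + 24*z**2*sqrt(z**2 + 3) + 18*sqrt(z**2 + 3)), which equals f(z).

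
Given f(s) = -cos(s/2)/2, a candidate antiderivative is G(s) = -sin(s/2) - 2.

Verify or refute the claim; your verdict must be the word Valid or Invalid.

Valid. The derivative of G reproduces f.

d/ds[G] = -cos(s/2)/2
This equals f(s) exactly, so the claim holds.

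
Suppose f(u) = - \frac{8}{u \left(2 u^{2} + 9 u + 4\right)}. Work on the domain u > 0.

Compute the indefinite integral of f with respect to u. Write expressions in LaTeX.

The denominator factors as u \left(u + 4\right) \left(2 u + 1\right); partial fractions split f into directly integrable pieces: \frac{32}{7 \left(2 u + 1\right)} - \frac{2}{7 \left(u + 4\right)} - \frac{2}{u}.
Check: d/du[- 2 \log{\left(u \right)} + \frac{16 \log{\left(u + \frac{1}{2} \right)}}{7} - \frac{2 \log{\left(u + 4 \right)}}{7}] = - \frac{8}{2 u^{3} + 9 u^{2} + 4 u}, which equals f(u).

F(u) = - 2 \log{\left(u \right)} + \frac{16 \log{\left(u + \frac{1}{2} \right)}}{7} - \frac{2 \log{\left(u + 4 \right)}}{7} + C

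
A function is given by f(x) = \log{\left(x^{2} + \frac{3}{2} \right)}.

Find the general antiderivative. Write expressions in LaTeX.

Any candidate F(x) must reproduce f(x) exactly when differentiated.
Check: d/dx[x \log{\left(x^{2} + \frac{3}{2} \right)} - 2 x + \sqrt{6} \operatorname{atan}{\left(\frac{\sqrt{6} x}{3} \right)}] = \log{\left(x^{2} + \frac{3}{2} \right)} = f(x).

F(x) = x \log{\left(x^{2} + \frac{3}{2} \right)} - 2 x + \sqrt{6} \operatorname{atan}{\left(\frac{\sqrt{6} x}{3} \right)} + C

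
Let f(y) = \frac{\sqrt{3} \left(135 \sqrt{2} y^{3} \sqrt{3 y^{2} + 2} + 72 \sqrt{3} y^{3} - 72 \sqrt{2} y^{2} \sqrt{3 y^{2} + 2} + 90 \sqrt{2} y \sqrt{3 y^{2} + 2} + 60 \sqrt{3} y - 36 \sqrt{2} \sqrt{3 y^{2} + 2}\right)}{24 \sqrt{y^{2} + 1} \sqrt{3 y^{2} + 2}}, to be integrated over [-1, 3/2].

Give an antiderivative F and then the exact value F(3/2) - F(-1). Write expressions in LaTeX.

Antiderivative: F(y) = \frac{\sqrt{3} \left(45 \sqrt{2} y^{2} \sqrt{y^{2} + 1} - 36 \sqrt{2} y \sqrt{y^{2} + 1} + 12 \sqrt{3} \sqrt{y^{2} + 1} \sqrt{3 y^{2} + 2}\right)}{24}; value = - \frac{27 \sqrt{3}}{4} - \frac{3 \sqrt{10}}{2} + \frac{3 \sqrt{455}}{8} + \frac{63 \sqrt{78}}{64}

f has the shape u'v + uv' for u = \frac{3 \sqrt{\frac{3 y^{2}}{2} + \frac{3}{2}}}{2} and v = \frac{5 y^{2}}{2} - 2 y + \sqrt{2 y^{2} + \frac{4}{3}} — it is the derivative of the product u*v.
F(y) = \frac{\sqrt{3} \left(45 \sqrt{2} y^{2} \sqrt{y^{2} + 1} - 36 \sqrt{2} y \sqrt{y^{2} + 1} + 12 \sqrt{3} \sqrt{y^{2} + 1} \sqrt{3 y^{2} + 2}\right)}{24} is an antiderivative of f.
Check: d/dy[\frac{\sqrt{3} \left(45 \sqrt{2} y^{2} \sqrt{y^{2} + 1} - 36 \sqrt{2} y \sqrt{y^{2} + 1} + 12 \sqrt{3} \sqrt{y^{2} + 1} \sqrt{3 y^{2} + 2}\right)}{24}] = \frac{45 \sqrt{6} y^{3} \sqrt{3 y^{2} + 2} + 72 y^{3} - 24 \sqrt{6} y^{2} \sqrt{3 y^{2} + 2} + 30 \sqrt{6} y \sqrt{3 y^{2} + 2} + 60 y - 12 \sqrt{6} \sqrt{3 y^{2} + 2}}{8 \sqrt{y^{2} + 1} \sqrt{3 y^{2} + 2}}, which equals f(y).
F(3/2) = \frac{3 \sqrt{455}}{8} + \frac{63 \sqrt{78}}{64}; F(-1) = \frac{3 \sqrt{10}}{2} + \frac{27 \sqrt{3}}{4}.
Integral = F(3/2) - F(-1) = - \frac{27 \sqrt{3}}{4} - \frac{3 \sqrt{10}}{2} + \frac{3 \sqrt{455}}{8} + \frac{63 \sqrt{78}}{64}.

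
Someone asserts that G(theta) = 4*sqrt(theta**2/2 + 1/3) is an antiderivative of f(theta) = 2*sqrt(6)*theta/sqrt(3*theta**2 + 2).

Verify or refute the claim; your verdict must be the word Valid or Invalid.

Valid - differentiating G returns exactly f.

d/dtheta[G] = 2*sqrt(6)*theta/sqrt(3*theta**2 + 2)
This equals f(theta) exactly, so the claim holds.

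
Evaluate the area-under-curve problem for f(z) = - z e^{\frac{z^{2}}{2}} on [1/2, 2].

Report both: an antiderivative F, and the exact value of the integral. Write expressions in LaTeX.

f matches the chain-rule pattern g'(h)*h' with inner function h(z) = \frac{z^{2}}{2}; substituting u = h(z) collapses the integral.
F(z) = - e^{\frac{z^{2}}{2}} is an antiderivative of f.
Check: d/dz[- e^{\frac{z^{2}}{2}}] = - z e^{\frac{z^{2}}{2}} = f(z).
F(2) = - e^{2}; F(1/2) = - e^{\frac{1}{8}}.
Integral = F(2) - F(1/2) = - e^{2} + e^{\frac{1}{8}}.

Antiderivative: F(z) = - e^{\frac{z^{2}}{2}}; value = - e^{2} + e^{\frac{1}{8}}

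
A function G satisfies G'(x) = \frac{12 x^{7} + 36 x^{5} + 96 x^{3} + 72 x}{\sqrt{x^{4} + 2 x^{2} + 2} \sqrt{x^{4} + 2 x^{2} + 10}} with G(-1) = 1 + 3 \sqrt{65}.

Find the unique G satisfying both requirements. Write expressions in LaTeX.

G'(x) has the shape u'v + uv' for u = 6 \sqrt{\frac{x^{4}}{2} + x^{2} + 1} and v = \sqrt{\frac{x^{4}}{2} + x^{2} + 5} — it is the derivative of the product u*v.
A general antiderivative is 6 \sqrt{\frac{x^{4}}{2} + x^{2} + 1} \sqrt{\frac{x^{4}}{2} + x^{2} + 5} + C.
The condition gives C = 1 + 3 \sqrt{65} - (3 \sqrt{65}) = 1.
So G(x) = 3 \sqrt{x^{4} + 2 x^{2} + 2} \sqrt{x^{4} + 2 x^{2} + 10} + 1.
Check: d/dx[3 \sqrt{x^{4} + 2 x^{2} + 2} \sqrt{x^{4} + 2 x^{2} + 10} + 1] = \frac{12 x^{7} + 36 x^{5} + 96 x^{3} + 72 x}{\sqrt{x^{4} + 2 x^{2} + 2} \sqrt{x^{4} + 2 x^{2} + 10}} = G'(x).

G(x) = 3 \sqrt{x^{4} + 2 x^{2} + 2} \sqrt{x^{4} + 2 x^{2} + 10} + 1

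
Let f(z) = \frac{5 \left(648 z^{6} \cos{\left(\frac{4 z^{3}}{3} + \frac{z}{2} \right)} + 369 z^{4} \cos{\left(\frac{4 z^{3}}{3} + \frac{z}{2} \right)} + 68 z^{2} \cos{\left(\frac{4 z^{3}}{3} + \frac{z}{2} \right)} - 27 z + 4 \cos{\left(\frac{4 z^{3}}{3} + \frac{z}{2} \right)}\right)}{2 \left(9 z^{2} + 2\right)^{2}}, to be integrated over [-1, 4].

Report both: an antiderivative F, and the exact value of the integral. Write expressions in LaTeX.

Check any antiderivative F(z) by computing F'(z) and comparing it with f(z).
F(z) = 5 \sin{\left(\frac{4 z^{3}}{3} + \frac{z}{2} \right)} + \frac{5}{12 z^{2} + \frac{8}{3}} is an antiderivative of f.
Check: d/dz[5 \sin{\left(\frac{4 z^{3}}{3} + \frac{z}{2} \right)} + \frac{5}{12 z^{2} + \frac{8}{3}}] = \frac{3240 z^{6} \cos{\left(\frac{4 z^{3}}{3} + \frac{z}{2} \right)} + 1845 z^{4} \cos{\left(\frac{4 z^{3}}{3} + \frac{z}{2} \right)} + 340 z^{2} \cos{\left(\frac{4 z^{3}}{3} + \frac{z}{2} \right)} - 135 z + 20 \cos{\left(\frac{4 z^{3}}{3} + \frac{z}{2} \right)}}{162 z^{4} + 72 z^{2} + 8}, which equals f(z).
F(4) = 5 \sin{\left(\frac{262}{3} \right)} + \frac{15}{584}; F(-1) = \frac{15}{44} - 5 \sin{\left(\frac{11}{6} \right)}.
Integral = F(4) - F(-1) = 5 \sin{\left(\frac{262}{3} \right)} - \frac{2025}{6424} + 5 \sin{\left(\frac{11}{6} \right)}.

Antiderivative: F(z) = 5 \sin{\left(\frac{4 z^{3}}{3} + \frac{z}{2} \right)} + \frac{5}{12 z^{2} + \frac{8}{3}}; value = 5 \sin{\left(\frac{262}{3} \right)} - \frac{2025}{6424} + 5 \sin{\left(\frac{11}{6} \right)}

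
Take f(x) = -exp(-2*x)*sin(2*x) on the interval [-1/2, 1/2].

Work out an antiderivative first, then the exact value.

Antiderivative: F(x) = (sin(2*x) + cos(2*x))*exp(-2*x)/4; value = -exp(1)*cos(1)/4 + exp(-1)*cos(1)/4 + exp(-1)*sin(1)/4 + exp(1)*sin(1)/4

An antiderivative F(x) passes only if d/dx[F] lands on f(x) exactly.
F(x) = (sin(2*x) + cos(2*x))*exp(-2*x)/4 is an antiderivative of f.
Check: d/dx[(sin(2*x) + cos(2*x))*exp(-2*x)/4] = -exp(-2*x)*sin(2*x) = f(x).
F(1/2) = exp(-1)*cos(1)/4 + exp(-1)*sin(1)/4; F(-1/2) = -exp(1)*sin(1)/4 + exp(1)*cos(1)/4.
Integral = F(1/2) - F(-1/2) = -exp(1)*cos(1)/4 + exp(-1)*cos(1)/4 + exp(-1)*sin(1)/4 + exp(1)*sin(1)/4.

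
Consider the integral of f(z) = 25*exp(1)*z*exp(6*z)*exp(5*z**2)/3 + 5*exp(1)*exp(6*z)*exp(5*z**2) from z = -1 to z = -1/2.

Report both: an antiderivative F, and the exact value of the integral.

Antiderivative: F(z) = 5*exp(z)*exp(5*z**2 + 5*z + 1)/6; value = -5/6 + 5*exp(-3/4)/6

Recognize the product-rule pattern: f = u'v + uv' with u = 5*exp(z)/6, v = exp(5*z**2 + 5*z + 1), so integration by parts undoes it.
F(z) = 5*exp(z)*exp(5*z**2 + 5*z + 1)/6 is an antiderivative of f.
Check: d/dz[5*exp(z)*exp(5*z**2 + 5*z + 1)/6] = 25*exp(1)*z*exp(6*z)*exp(5*z**2)/3 + 5*exp(1)*exp(6*z)*exp(5*z**2) = f(z).
F(-1/2) = 5*exp(-3/4)/6; F(-1) = 5/6.
Integral = F(-1/2) - F(-1) = -5/6 + 5*exp(-3/4)/6.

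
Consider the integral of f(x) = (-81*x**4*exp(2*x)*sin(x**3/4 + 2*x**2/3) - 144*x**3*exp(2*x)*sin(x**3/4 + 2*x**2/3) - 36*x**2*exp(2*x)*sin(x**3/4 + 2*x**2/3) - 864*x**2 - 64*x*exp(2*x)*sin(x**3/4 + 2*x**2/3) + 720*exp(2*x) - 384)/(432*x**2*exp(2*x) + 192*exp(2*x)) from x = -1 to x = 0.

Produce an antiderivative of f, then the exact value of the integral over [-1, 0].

Antiderivative: F(x) = cos(x**3/4 + 2*x**2/3)/4 + 5*atan(3*x/2)/2 + exp(-2*x); value = -exp(2) - cos(5/12)/4 + 5/4 + 5*atan(3/2)/2

A first test for any F(x): its x-derivative must equal f(x) identically.
F(x) = cos(x**3/4 + 2*x**2/3)/4 + 5*atan(3*x/2)/2 + exp(-2*x) is an antiderivative of f.
Check: d/dx[cos(x**3/4 + 2*x**2/3)/4 + 5*atan(3*x/2)/2 + exp(-2*x)] = (-81*x**4*exp(2*x)*sin(x**3/4 + 2*x**2/3) - 144*x**3*exp(2*x)*sin(x**3/4 + 2*x**2/3) - 36*x**2*exp(2*x)*sin(x**3/4 + 2*x**2/3) - 864*x**2 - 64*x*exp(2*x)*sin(x**3/4 + 2*x**2/3) + 720*exp(2*x) - 384)/(432*x**2*exp(2*x) + 192*exp(2*x)) = f(x).
F(0) = 5/4; F(-1) = -5*atan(3/2)/2 + cos(5/12)/4 + exp(2).
Integral = F(0) - F(-1) = -exp(2) - cos(5/12)/4 + 5/4 + 5*atan(3/2)/2.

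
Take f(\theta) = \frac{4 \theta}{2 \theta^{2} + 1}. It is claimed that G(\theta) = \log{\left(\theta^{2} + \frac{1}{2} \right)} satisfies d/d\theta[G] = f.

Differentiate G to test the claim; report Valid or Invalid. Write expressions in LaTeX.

Valid. The derivative of G reproduces f.

d/d\theta[G] = \frac{4 \theta}{2 \theta^{2} + 1}
This equals f(\theta) exactly, so the claim holds.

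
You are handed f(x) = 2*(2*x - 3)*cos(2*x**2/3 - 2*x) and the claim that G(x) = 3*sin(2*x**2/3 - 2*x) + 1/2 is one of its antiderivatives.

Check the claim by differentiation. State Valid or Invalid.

Valid: G'(x) = f(x).

d/dx[G] = 4*x*cos(2*x**2/3 - 2*x) - 6*cos(2*x**2/3 - 2*x)
This equals f(x) exactly, so the claim holds.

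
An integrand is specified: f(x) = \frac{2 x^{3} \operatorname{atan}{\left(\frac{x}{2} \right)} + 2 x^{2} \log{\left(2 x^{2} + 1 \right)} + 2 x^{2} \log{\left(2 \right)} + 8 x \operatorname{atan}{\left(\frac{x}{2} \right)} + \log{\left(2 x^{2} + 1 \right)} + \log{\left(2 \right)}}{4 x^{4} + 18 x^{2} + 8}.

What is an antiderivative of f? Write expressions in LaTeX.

f has the shape u'v + uv' for u = \frac{\operatorname{atan}{\left(\frac{x}{2} \right)}}{4} and v = \log{\left(4 x^{2} + 2 \right)} — it is the derivative of the product u*v.
Check: d/dx[\frac{\log{\left(4 x^{2} + 2 \right)} \operatorname{atan}{\left(\frac{x}{2} \right)}}{4}] = \frac{2 x^{3} \operatorname{atan}{\left(\frac{x}{2} \right)} + 2 x^{2} \log{\left(2 x^{2} + 1 \right)} + 2 x^{2} \log{\left(2 \right)} + 8 x \operatorname{atan}{\left(\frac{x}{2} \right)} + \log{\left(2 x^{2} + 1 \right)} + \log{\left(2 \right)}}{4 x^{4} + 18 x^{2} + 8} = f(x).

An antiderivative is F(x) = \frac{\log{\left(4 x^{2} + 2 \right)} \operatorname{atan}{\left(\frac{x}{2} \right)}}{4}.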